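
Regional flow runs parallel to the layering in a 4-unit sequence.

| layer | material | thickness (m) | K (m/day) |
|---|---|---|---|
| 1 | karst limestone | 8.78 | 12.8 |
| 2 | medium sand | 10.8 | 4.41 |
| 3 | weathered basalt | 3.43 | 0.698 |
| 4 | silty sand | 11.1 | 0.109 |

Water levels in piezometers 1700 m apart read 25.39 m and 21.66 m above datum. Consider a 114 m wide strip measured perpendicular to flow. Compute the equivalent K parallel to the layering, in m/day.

4.80

Flow is parallel to layering, so each bed carries its own Darcy discharge and the transmissivities add.
Σ(K_i·b_i) = 12.8×8.78 + 4.41×10.8 + 0.698×3.43 + 0.109×11.1 = 163.6 m²/day.
Total thickness b = 34.11 m, so K_eq = Σ(K_i·b_i)/b = 4.797 m/day.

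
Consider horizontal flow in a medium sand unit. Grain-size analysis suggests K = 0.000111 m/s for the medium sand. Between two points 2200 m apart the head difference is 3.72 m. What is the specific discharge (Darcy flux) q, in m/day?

0.0162

Convert K: 0.000111 m/s × 86400 = 9.590 m/day.
Hydraulic gradient i = Δh / L = 3.72 / 2200 = 0.001691.
Specific discharge q = K · i = 9.590 × 0.001691 = 0.01622 m/day.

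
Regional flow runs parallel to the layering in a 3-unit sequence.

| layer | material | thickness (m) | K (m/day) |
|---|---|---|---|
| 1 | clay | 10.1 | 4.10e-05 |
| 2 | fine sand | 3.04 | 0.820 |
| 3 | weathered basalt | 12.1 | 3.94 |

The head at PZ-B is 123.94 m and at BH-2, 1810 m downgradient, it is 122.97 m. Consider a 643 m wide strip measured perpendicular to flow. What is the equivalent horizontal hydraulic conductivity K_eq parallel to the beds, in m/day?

1.99

Flow is parallel to layering, so each bed carries its own Darcy discharge and the transmissivities add.
Σ(K_i·b_i) = 4.10e-05×10.1 + 0.820×3.04 + 3.94×12.1 = 50.17 m²/day.
Total thickness b = 25.24 m, so K_eq = Σ(K_i·b_i)/b = 1.988 m/day.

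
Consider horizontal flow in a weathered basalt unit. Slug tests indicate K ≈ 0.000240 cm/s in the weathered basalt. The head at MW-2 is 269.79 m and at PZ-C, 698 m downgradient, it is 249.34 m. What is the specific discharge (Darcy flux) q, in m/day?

Convert K: 0.000240 cm/s × 864 = 0.2074 m/day.
Hydraulic gradient i = (269.79 − 249.34) / 698 = 20.45 / 698 = 0.02930.
Specific discharge q = K · i = 0.2074 × 0.02930 = 0.006075 m/day.

0.00608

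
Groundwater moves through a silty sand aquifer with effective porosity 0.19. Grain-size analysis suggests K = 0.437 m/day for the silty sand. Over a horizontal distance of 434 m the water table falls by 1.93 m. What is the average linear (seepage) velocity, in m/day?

Hydraulic gradient i = Δh / L = 1.93 / 434 = 0.004447.
Darcy flux q = K · i = 0.4370 × 0.004447 = 0.001943 m/day.
Seepage velocity v = q / n_e = 0.001943 / 0.19 = 0.01023 m/day.

0.0102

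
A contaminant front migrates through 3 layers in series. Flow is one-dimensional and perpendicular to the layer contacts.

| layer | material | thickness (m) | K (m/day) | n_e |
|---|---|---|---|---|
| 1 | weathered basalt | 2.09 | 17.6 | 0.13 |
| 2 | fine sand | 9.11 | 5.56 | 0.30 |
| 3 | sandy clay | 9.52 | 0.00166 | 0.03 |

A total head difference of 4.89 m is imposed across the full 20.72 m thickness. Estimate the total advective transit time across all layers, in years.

10.6

With flow normal to the layers, continuity requires the same specific discharge q through every layer.
Σ(b_i/K_i) = 2.09/17.6 + 9.11/5.56 + 9.52/0.00166 = 5737 d.
q = Δh / Σ(b_i/K_i) = 4.89 / 5737 = 0.0008524 m/day.
In each layer the seepage velocity is v_i = q/n_i, so the layer transit time is t_i = b_i·n_i / q:
  layer 1 (weathered basalt): t_1 = 2.09 × 0.13 / 0.0008524 = 318.7 d
  layer 2 (fine sand): t_2 = 9.11 × 0.30 / 0.0008524 = 3206 d
  layer 3 (sandy clay): t_3 = 9.52 × 0.03 / 0.0008524 = 335.1 d
Total t = Σ t_i = 3860 days = 10.57 years.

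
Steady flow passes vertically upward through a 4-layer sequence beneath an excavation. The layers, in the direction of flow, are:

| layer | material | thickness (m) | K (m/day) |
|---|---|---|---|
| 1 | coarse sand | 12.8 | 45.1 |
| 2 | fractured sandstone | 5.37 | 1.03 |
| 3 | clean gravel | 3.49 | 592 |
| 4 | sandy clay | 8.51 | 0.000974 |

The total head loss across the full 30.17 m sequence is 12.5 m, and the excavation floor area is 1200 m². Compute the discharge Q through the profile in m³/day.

1.72

Flow is perpendicular to layering, so the layers act in series and the equivalent K is the thickness-weighted harmonic mean.
Total thickness L = 12.8 + 5.37 + 3.49 + 8.51 = 30.17 m.
Σ(b_i/K_i) = 12.8/45.1 + 5.37/1.03 + 3.49/592 + 8.51/0.000974 = 8743 d.
K_eq = L / Σ(b_i/K_i) = 30.17 / 8743 = 0.003451 m/day.
Q = K_eq · A · (Δh/L) = 0.003451 × 1200 × (12.5/30.17) = 1.716 m³/day.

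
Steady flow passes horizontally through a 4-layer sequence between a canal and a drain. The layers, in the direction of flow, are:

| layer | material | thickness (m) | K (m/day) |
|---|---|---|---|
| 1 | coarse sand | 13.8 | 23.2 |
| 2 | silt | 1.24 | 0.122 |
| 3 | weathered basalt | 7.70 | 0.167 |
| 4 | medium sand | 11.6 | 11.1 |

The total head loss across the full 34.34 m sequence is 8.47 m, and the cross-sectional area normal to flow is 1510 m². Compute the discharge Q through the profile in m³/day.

221

Flow is perpendicular to layering, so the layers act in series and the equivalent K is the thickness-weighted harmonic mean.
Total thickness L = 13.8 + 1.24 + 7.70 + 11.6 = 34.34 m.
Σ(b_i/K_i) = 13.8/23.2 + 1.24/0.122 + 7.70/0.167 + 11.6/11.1 = 57.91 d.
K_eq = L / Σ(b_i/K_i) = 34.34 / 57.91 = 0.5930 m/day.
Q = K_eq · A · (Δh/L) = 0.5930 × 1510 × (8.47/34.34) = 220.8 m³/day.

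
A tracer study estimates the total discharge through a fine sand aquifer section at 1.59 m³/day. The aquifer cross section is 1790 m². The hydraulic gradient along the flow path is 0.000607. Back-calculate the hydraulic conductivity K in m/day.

1.46

Hydraulic gradient i = 0.000607.
From Q = K·A·i, K = Q / (A·i) = 1.59 / (1790 × 0.0006070) = 1.463 m/day.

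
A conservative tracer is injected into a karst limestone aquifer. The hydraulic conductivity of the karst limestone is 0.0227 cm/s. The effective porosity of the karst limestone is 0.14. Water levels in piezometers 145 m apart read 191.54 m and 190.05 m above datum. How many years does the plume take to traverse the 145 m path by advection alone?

Convert K: 0.0227 cm/s × 864 = 19.61 m/day.
Hydraulic gradient i = (191.54 − 190.05) / 145 = 1.49 / 145 = 0.01028.
Darcy flux q = K · i = 19.61 × 0.01028 = 0.2015 m/day.
Seepage velocity v = q / n_e = 0.2015 / 0.14 = 1.440 m/day.
Travel time t = L / v = 145 / 1.440 = 100.7 days = 0.2758 years.

0.276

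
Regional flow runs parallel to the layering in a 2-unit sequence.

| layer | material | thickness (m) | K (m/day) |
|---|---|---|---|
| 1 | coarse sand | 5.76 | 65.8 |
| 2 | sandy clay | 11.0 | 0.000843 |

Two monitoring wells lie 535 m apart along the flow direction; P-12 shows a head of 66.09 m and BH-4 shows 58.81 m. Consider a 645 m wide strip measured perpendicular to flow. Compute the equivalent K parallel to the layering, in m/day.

Flow is parallel to layering, so each bed carries its own Darcy discharge and the transmissivities add.
Σ(K_i·b_i) = 65.8×5.76 + 0.000843×11.0 = 379.0 m²/day.
Total thickness b = 16.76 m, so K_eq = Σ(K_i·b_i)/b = 22.61 m/day.

22.6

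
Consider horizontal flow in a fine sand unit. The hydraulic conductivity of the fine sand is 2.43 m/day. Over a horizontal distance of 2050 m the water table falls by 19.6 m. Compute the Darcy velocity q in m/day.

Hydraulic gradient i = Δh / L = 19.6 / 2050 = 0.009561.
Specific discharge q = K · i = 2.430 × 0.009561 = 0.02323 m/day.

0.0232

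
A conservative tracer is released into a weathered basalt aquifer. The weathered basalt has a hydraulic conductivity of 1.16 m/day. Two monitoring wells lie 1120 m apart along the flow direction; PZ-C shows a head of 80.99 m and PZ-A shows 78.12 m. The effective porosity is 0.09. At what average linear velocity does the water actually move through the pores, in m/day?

Hydraulic gradient i = (80.99 − 78.12) / 1120 = 2.87 / 1120 = 0.002563.
Darcy flux q = K · i = 1.160 × 0.002563 = 0.002972 m/day.
Seepage velocity v = q / n_e = 0.002972 / 0.09 = 0.03303 m/day.

0.0330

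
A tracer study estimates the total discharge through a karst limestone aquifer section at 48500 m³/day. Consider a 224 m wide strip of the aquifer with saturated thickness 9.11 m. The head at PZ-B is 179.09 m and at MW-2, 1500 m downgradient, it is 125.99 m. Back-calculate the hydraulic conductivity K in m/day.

Cross-sectional area A = 224 × 9.11 = 2041 m².
Hydraulic gradient i = (179.09 − 125.99) / 1500 = 53.1 / 1500 = 0.03540.
From Q = K·A·i, K = Q / (A·i) = 48500 / (2041 × 0.03540) = 671.4 m/day.

671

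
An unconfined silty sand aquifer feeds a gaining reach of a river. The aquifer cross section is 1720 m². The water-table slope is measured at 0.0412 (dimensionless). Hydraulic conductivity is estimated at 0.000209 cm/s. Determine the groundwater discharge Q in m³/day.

Convert K: 0.000209 cm/s × 864 = 0.1806 m/day.
Hydraulic gradient i = 0.0412.
Darcy's law: Q = K · A · i = 0.1806 × 1720 × 0.04120 = 12.80 m³/day.

12.8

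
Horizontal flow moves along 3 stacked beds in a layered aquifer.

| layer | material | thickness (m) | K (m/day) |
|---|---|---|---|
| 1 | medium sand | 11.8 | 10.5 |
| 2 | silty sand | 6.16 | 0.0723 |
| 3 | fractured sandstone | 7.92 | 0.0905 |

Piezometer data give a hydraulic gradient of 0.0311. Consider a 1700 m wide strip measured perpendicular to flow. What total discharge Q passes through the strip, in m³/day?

Flow is parallel to layering, so each bed carries its own Darcy discharge and the transmissivities add.
Σ(K_i·b_i) = 10.5×11.8 + 0.0723×6.16 + 0.0905×7.92 = 125.1 m²/day.
Hydraulic gradient i = 0.0311.
Q = Σ(K_i·b_i) · W · i = 125.1 × 1700 × 0.03110 = 6612 m³/day.

6610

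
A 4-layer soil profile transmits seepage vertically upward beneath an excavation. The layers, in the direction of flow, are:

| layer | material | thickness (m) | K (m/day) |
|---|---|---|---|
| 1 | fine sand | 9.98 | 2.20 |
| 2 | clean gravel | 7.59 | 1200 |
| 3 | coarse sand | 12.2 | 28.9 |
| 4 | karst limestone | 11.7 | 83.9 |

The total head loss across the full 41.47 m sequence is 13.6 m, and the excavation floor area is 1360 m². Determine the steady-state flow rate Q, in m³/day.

Flow is perpendicular to layering, so the layers act in series and the equivalent K is the thickness-weighted harmonic mean.
Total thickness L = 9.98 + 7.59 + 12.2 + 11.7 = 41.47 m.
Σ(b_i/K_i) = 9.98/2.20 + 7.59/1200 + 12.2/28.9 + 11.7/83.9 = 5.104 d.
K_eq = L / Σ(b_i/K_i) = 41.47 / 5.104 = 8.125 m/day.
Q = K_eq · A · (Δh/L) = 8.125 × 1360 × (13.6/41.47) = 3624 m³/day.

3620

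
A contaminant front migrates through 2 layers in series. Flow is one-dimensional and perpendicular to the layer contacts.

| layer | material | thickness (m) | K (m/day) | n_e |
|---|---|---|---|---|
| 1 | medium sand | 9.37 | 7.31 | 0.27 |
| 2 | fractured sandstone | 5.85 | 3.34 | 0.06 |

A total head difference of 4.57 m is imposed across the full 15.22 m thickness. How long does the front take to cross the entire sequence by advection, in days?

1.91

With flow normal to the layers, continuity requires the same specific discharge q through every layer.
Σ(b_i/K_i) = 9.37/7.31 + 5.85/3.34 = 3.033 d.
q = Δh / Σ(b_i/K_i) = 4.57 / 3.033 = 1.507 m/day.
In each layer the seepage velocity is v_i = q/n_i, so the layer transit time is t_i = b_i·n_i / q:
  layer 1 (medium sand): t_1 = 9.37 × 0.27 / 1.507 = 1.679 d
  layer 2 (fractured sandstone): t_2 = 5.85 × 0.06 / 1.507 = 0.2330 d
Total t = Σ t_i = 1.912 days.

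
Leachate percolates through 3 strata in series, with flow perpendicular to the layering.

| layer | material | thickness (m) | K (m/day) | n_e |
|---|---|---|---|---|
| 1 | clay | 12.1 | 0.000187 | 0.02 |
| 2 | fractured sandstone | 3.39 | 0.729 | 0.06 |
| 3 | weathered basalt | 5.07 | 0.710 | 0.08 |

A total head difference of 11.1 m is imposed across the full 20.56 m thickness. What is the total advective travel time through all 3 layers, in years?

With flow normal to the layers, continuity requires the same specific discharge q through every layer.
Σ(b_i/K_i) = 12.1/0.000187 + 3.39/0.729 + 5.07/0.710 = 64718 d.
q = Δh / Σ(b_i/K_i) = 11.1 / 64718 = 0.0001715 m/day.
In each layer the seepage velocity is v_i = q/n_i, so the layer transit time is t_i = b_i·n_i / q:
  layer 1 (clay): t_1 = 12.1 × 0.02 / 0.0001715 = 1411 d
  layer 2 (fractured sandstone): t_2 = 3.39 × 0.06 / 0.0001715 = 1186 d
  layer 3 (weathered basalt): t_3 = 5.07 × 0.08 / 0.0001715 = 2365 d
Total t = Σ t_i = 4962 days = 13.58 years.

13.6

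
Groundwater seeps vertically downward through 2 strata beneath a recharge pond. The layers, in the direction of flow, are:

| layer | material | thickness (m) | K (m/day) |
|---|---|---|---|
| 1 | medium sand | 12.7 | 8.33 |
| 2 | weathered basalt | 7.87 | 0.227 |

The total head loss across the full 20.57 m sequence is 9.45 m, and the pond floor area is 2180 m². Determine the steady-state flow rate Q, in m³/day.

Flow is perpendicular to layering, so the layers act in series and the equivalent K is the thickness-weighted harmonic mean.
Total thickness L = 12.7 + 7.87 = 20.57 m.
Σ(b_i/K_i) = 12.7/8.33 + 7.87/0.227 = 36.19 d.
K_eq = L / Σ(b_i/K_i) = 20.57 / 36.19 = 0.5683 m/day.
Q = K_eq · A · (Δh/L) = 0.5683 × 2180 × (9.45/20.57) = 569.2 m³/day.

569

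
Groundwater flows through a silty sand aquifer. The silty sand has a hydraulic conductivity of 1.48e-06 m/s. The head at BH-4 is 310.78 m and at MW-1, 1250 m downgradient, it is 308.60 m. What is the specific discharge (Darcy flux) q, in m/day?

Convert K: 1.48e-06 m/s × 86400 = 0.1279 m/day.
Hydraulic gradient i = (310.78 − 308.60) / 1250 = 2.18 / 1250 = 0.001744.
Specific discharge q = K · i = 0.1279 × 0.001744 = 0.0002230 m/day.

0.000223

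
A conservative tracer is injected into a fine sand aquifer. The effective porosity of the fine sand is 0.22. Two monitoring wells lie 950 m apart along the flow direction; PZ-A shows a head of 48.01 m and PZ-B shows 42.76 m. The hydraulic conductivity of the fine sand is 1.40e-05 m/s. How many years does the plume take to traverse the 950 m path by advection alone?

Convert K: 1.40e-05 m/s × 86400 = 1.210 m/day.
Hydraulic gradient i = (48.01 − 42.76) / 950 = 5.25 / 950 = 0.005526.
Darcy flux q = K · i = 1.210 × 0.005526 = 0.006685 m/day.
Seepage velocity v = q / n_e = 0.006685 / 0.22 = 0.03038 m/day.
Travel time t = L / v = 950 / 0.03038 = 31266 days = 85.60 years.

85.6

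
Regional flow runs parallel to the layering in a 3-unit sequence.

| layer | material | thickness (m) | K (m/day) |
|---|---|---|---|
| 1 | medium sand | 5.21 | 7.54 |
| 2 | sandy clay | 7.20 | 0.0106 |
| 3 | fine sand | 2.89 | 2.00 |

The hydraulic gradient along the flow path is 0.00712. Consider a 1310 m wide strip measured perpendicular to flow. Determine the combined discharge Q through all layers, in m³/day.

421

Flow is parallel to layering, so each bed carries its own Darcy discharge and the transmissivities add.
Σ(K_i·b_i) = 7.54×5.21 + 0.0106×7.20 + 2.00×2.89 = 45.14 m²/day.
Hydraulic gradient i = 0.00712.
Q = Σ(K_i·b_i) · W · i = 45.14 × 1310 × 0.007120 = 421.0 m³/day.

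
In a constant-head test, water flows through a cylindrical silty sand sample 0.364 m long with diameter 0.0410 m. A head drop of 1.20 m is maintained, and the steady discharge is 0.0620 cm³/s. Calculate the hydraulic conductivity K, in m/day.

Cross-sectional area A = π·(d/2)² = π × (0.0410/2)² = 0.001320 m².
Convert discharge: 0.0620 cm³/s = 6.200e-08 m³/s.
Darcy's law rearranged: K = Q·L / (A·Δh) = 6.200e-08 × 0.364 / (0.001320 × 1.20) = 1.424e-05 m/s = 1.231 m/day.

1.23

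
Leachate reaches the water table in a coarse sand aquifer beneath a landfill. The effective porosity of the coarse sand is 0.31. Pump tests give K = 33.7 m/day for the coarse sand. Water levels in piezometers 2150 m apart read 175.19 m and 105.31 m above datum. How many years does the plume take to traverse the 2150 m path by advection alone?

Hydraulic gradient i = (175.19 − 105.31) / 2150 = 69.88 / 2150 = 0.03250.
Darcy flux q = K · i = 33.70 × 0.03250 = 1.095 m/day.
Seepage velocity v = q / n_e = 1.095 / 0.31 = 3.533 m/day.
Travel time t = L / v = 2150 / 3.533 = 608.5 days = 1.666 years.

1.67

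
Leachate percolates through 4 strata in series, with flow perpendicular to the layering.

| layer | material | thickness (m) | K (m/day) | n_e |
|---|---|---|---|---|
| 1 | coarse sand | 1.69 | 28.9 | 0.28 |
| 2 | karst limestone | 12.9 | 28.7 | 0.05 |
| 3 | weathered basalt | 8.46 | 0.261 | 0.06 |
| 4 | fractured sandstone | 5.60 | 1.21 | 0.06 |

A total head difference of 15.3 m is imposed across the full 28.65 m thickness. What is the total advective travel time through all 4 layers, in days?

4.81

With flow normal to the layers, continuity requires the same specific discharge q through every layer.
Σ(b_i/K_i) = 1.69/28.9 + 12.9/28.7 + 8.46/0.261 + 5.60/1.21 = 37.55 d.
q = Δh / Σ(b_i/K_i) = 15.3 / 37.55 = 0.4075 m/day.
In each layer the seepage velocity is v_i = q/n_i, so the layer transit time is t_i = b_i·n_i / q:
  layer 1 (coarse sand): t_1 = 1.69 × 0.28 / 0.4075 = 1.161 d
  layer 2 (karst limestone): t_2 = 12.9 × 0.05 / 0.4075 = 1.583 d
  layer 3 (weathered basalt): t_3 = 8.46 × 0.06 / 0.4075 = 1.246 d
  layer 4 (fractured sandstone): t_4 = 5.60 × 0.06 / 0.4075 = 0.8246 d
Total t = Σ t_i = 4.815 days.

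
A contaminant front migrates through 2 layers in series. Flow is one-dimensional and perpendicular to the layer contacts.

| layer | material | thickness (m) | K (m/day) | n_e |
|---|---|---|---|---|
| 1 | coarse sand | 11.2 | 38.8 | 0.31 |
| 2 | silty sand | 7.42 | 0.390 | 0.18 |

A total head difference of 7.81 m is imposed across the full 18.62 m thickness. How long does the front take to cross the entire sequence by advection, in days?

11.9

With flow normal to the layers, continuity requires the same specific discharge q through every layer.
Σ(b_i/K_i) = 11.2/38.8 + 7.42/0.390 = 19.31 d.
q = Δh / Σ(b_i/K_i) = 7.81 / 19.31 = 0.4044 m/day.
In each layer the seepage velocity is v_i = q/n_i, so the layer transit time is t_i = b_i·n_i / q:
  layer 1 (coarse sand): t_1 = 11.2 × 0.31 / 0.4044 = 8.586 d
  layer 2 (silty sand): t_2 = 7.42 × 0.18 / 0.4044 = 3.303 d
Total t = Σ t_i = 11.89 days.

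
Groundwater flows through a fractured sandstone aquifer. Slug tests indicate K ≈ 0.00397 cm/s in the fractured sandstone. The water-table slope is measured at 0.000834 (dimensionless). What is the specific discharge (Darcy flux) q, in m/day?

0.00286

Convert K: 0.00397 cm/s × 864 = 3.430 m/day.
Hydraulic gradient i = 0.000834.
Specific discharge q = K · i = 3.430 × 0.0008340 = 0.002861 m/day.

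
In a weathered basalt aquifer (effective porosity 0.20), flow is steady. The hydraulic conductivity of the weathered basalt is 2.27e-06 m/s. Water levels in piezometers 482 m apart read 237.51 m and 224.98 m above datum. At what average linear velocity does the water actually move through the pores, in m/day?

Convert K: 2.27e-06 m/s × 86400 = 0.1961 m/day.
Hydraulic gradient i = (237.51 − 224.98) / 482 = 12.53 / 482 = 0.02600.
Darcy flux q = K · i = 0.1961 × 0.02600 = 0.005099 m/day.
Seepage velocity v = q / n_e = 0.005099 / 0.20 = 0.02549 m/day.

0.0255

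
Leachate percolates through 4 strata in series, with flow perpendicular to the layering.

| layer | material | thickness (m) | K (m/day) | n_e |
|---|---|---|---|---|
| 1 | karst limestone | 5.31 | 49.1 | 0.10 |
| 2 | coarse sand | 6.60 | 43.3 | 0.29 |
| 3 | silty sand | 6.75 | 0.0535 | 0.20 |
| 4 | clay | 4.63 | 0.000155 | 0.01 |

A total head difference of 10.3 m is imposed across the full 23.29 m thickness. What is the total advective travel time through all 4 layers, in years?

With flow normal to the layers, continuity requires the same specific discharge q through every layer.
Σ(b_i/K_i) = 5.31/49.1 + 6.60/43.3 + 6.75/0.0535 + 4.63/0.000155 = 29997 d.
q = Δh / Σ(b_i/K_i) = 10.3 / 29997 = 0.0003434 m/day.
In each layer the seepage velocity is v_i = q/n_i, so the layer transit time is t_i = b_i·n_i / q:
  layer 1 (karst limestone): t_1 = 5.31 × 0.10 / 0.0003434 = 1546 d
  layer 2 (coarse sand): t_2 = 6.60 × 0.29 / 0.0003434 = 5574 d
  layer 3 (silty sand): t_3 = 6.75 × 0.20 / 0.0003434 = 3932 d
  layer 4 (clay): t_4 = 4.63 × 0.01 / 0.0003434 = 134.8 d
Total t = Σ t_i = 11187 days = 30.63 years.

30.6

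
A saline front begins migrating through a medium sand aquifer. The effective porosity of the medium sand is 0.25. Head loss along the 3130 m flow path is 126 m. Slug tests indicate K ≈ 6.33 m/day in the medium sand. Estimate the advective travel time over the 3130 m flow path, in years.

Hydraulic gradient i = Δh / L = 126 / 3130 = 0.04026.
Darcy flux q = K · i = 6.330 × 0.04026 = 0.2548 m/day.
Seepage velocity v = q / n_e = 0.2548 / 0.25 = 1.019 m/day.
Travel time t = L / v = 3130 / 1.019 = 3071 days = 8.407 years.

8.41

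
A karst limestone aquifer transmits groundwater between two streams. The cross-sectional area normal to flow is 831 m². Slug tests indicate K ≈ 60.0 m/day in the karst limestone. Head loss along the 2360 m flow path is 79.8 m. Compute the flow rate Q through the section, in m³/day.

1690

Hydraulic gradient i = Δh / L = 79.8 / 2360 = 0.03381.
Darcy's law: Q = K · A · i = 60.00 × 831.0 × 0.03381 = 1686 m³/day.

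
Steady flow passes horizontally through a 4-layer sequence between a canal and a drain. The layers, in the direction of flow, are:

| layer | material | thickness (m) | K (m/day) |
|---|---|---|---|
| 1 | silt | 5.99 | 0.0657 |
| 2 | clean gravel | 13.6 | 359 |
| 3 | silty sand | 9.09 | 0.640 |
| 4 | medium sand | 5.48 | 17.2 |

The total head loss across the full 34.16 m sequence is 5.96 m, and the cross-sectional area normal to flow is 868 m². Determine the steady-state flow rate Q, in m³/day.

48.9

Flow is perpendicular to layering, so the layers act in series and the equivalent K is the thickness-weighted harmonic mean.
Total thickness L = 5.99 + 13.6 + 9.09 + 5.48 = 34.16 m.
Σ(b_i/K_i) = 5.99/0.0657 + 13.6/359 + 9.09/0.640 + 5.48/17.2 = 105.7 d.
K_eq = L / Σ(b_i/K_i) = 34.16 / 105.7 = 0.3231 m/day.
Q = K_eq · A · (Δh/L) = 0.3231 × 868 × (5.96/34.16) = 48.93 m³/day.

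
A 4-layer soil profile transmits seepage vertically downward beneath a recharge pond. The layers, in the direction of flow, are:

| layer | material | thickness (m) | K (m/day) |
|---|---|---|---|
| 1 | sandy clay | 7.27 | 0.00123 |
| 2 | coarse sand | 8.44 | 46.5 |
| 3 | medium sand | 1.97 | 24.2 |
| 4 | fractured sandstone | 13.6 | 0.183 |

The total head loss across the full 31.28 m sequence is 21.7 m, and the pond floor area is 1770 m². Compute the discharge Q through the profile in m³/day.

6.42

Flow is perpendicular to layering, so the layers act in series and the equivalent K is the thickness-weighted harmonic mean.
Total thickness L = 7.27 + 8.44 + 1.97 + 13.6 = 31.28 m.
Σ(b_i/K_i) = 7.27/0.00123 + 8.44/46.5 + 1.97/24.2 + 13.6/0.183 = 5985 d.
K_eq = L / Σ(b_i/K_i) = 31.28 / 5985 = 0.005226 m/day.
Q = K_eq · A · (Δh/L) = 0.005226 × 1770 × (21.7/31.28) = 6.417 m³/day.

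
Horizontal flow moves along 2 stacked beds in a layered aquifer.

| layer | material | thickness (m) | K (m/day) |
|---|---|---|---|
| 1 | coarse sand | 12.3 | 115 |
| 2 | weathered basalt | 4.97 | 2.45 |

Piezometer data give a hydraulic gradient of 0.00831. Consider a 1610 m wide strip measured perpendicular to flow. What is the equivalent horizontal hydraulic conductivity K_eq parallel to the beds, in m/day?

82.6

Flow is parallel to layering, so each bed carries its own Darcy discharge and the transmissivities add.
Σ(K_i·b_i) = 115×12.3 + 2.45×4.97 = 1427 m²/day.
Total thickness b = 17.27 m, so K_eq = Σ(K_i·b_i)/b = 82.61 m/day.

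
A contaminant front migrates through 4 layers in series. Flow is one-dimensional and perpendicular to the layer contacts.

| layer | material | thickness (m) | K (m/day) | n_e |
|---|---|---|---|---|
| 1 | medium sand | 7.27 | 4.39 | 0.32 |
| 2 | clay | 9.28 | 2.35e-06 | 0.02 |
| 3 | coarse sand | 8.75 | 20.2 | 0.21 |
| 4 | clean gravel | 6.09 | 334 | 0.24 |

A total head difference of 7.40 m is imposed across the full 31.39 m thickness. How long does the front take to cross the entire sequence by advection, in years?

With flow normal to the layers, continuity requires the same specific discharge q through every layer.
Σ(b_i/K_i) = 7.27/4.39 + 9.28/2.35e-06 + 8.75/20.2 + 6.09/334 = 3.949e+06 d.
q = Δh / Σ(b_i/K_i) = 7.40 / 3.949e+06 = 1.874e-06 m/day.
In each layer the seepage velocity is v_i = q/n_i, so the layer transit time is t_i = b_i·n_i / q:
  layer 1 (medium sand): t_1 = 7.27 × 0.32 / 1.874e-06 = 1.241e+06 d
  layer 2 (clay): t_2 = 9.28 × 0.02 / 1.874e-06 = 99044 d
  layer 3 (coarse sand): t_3 = 8.75 × 0.21 / 1.874e-06 = 9.806e+05 d
  layer 4 (clean gravel): t_4 = 6.09 × 0.24 / 1.874e-06 = 7.800e+05 d
Total t = Σ t_i = 3.101e+06 days = 8490 years.

8490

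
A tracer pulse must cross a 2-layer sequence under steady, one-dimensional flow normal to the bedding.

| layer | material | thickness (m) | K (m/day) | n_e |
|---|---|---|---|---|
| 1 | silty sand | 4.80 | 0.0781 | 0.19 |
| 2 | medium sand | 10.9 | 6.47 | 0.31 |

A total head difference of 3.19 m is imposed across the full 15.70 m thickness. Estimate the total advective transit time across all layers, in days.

With flow normal to the layers, continuity requires the same specific discharge q through every layer.
Σ(b_i/K_i) = 4.80/0.0781 + 10.9/6.47 = 63.14 d.
q = Δh / Σ(b_i/K_i) = 3.19 / 63.14 = 0.05052 m/day.
In each layer the seepage velocity is v_i = q/n_i, so the layer transit time is t_i = b_i·n_i / q:
  layer 1 (silty sand): t_1 = 4.80 × 0.19 / 0.05052 = 18.05 d
  layer 2 (medium sand): t_2 = 10.9 × 0.31 / 0.05052 = 66.89 d
Total t = Σ t_i = 84.94 days.

84.9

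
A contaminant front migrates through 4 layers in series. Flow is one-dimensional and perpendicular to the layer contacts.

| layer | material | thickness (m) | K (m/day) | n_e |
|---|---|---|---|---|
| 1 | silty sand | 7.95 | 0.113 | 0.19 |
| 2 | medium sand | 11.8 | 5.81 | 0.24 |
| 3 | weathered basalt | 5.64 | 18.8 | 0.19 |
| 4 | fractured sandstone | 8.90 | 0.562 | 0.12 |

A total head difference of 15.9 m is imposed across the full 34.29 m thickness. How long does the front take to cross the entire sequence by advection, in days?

With flow normal to the layers, continuity requires the same specific discharge q through every layer.
Σ(b_i/K_i) = 7.95/0.113 + 11.8/5.81 + 5.64/18.8 + 8.90/0.562 = 88.52 d.
q = Δh / Σ(b_i/K_i) = 15.9 / 88.52 = 0.1796 m/day.
In each layer the seepage velocity is v_i = q/n_i, so the layer transit time is t_i = b_i·n_i / q:
  layer 1 (silty sand): t_1 = 7.95 × 0.19 / 0.1796 = 8.410 d
  layer 2 (medium sand): t_2 = 11.8 × 0.24 / 0.1796 = 15.77 d
  layer 3 (weathered basalt): t_3 = 5.64 × 0.19 / 0.1796 = 5.966 d
  layer 4 (fractured sandstone): t_4 = 8.90 × 0.12 / 0.1796 = 5.946 d
Total t = Σ t_i = 36.09 days.

36.1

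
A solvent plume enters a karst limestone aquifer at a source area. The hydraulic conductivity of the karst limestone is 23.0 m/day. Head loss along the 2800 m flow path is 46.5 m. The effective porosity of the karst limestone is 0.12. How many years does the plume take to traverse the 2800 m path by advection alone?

2.41

Hydraulic gradient i = Δh / L = 46.5 / 2800 = 0.01661.
Darcy flux q = K · i = 23.00 × 0.01661 = 0.3820 m/day.
Seepage velocity v = q / n_e = 0.3820 / 0.12 = 3.183 m/day.
Travel time t = L / v = 2800 / 3.183 = 879.7 days = 2.408 years.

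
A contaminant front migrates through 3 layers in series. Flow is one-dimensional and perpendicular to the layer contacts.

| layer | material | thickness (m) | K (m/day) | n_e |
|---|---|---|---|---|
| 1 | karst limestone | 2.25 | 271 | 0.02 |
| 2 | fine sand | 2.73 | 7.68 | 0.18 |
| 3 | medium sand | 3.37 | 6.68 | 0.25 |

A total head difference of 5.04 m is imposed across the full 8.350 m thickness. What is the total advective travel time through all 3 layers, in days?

0.238

With flow normal to the layers, continuity requires the same specific discharge q through every layer.
Σ(b_i/K_i) = 2.25/271 + 2.73/7.68 + 3.37/6.68 = 0.8683 d.
q = Δh / Σ(b_i/K_i) = 5.04 / 0.8683 = 5.805 m/day.
In each layer the seepage velocity is v_i = q/n_i, so the layer transit time is t_i = b_i·n_i / q:
  layer 1 (karst limestone): t_1 = 2.25 × 0.02 / 5.805 = 0.007752 d
  layer 2 (fine sand): t_2 = 2.73 × 0.18 / 5.805 = 0.08466 d
  layer 3 (medium sand): t_3 = 3.37 × 0.25 / 5.805 = 0.1451 d
Total t = Σ t_i = 0.2375 days.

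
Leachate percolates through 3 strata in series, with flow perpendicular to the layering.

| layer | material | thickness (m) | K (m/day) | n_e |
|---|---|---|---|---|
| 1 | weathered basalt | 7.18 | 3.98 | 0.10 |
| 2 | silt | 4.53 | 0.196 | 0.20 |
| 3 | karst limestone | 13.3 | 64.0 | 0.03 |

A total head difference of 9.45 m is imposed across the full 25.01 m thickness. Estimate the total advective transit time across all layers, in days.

5.38

With flow normal to the layers, continuity requires the same specific discharge q through every layer.
Σ(b_i/K_i) = 7.18/3.98 + 4.53/0.196 + 13.3/64.0 = 25.12 d.
q = Δh / Σ(b_i/K_i) = 9.45 / 25.12 = 0.3761 m/day.
In each layer the seepage velocity is v_i = q/n_i, so the layer transit time is t_i = b_i·n_i / q:
  layer 1 (weathered basalt): t_1 = 7.18 × 0.10 / 0.3761 = 1.909 d
  layer 2 (silt): t_2 = 4.53 × 0.20 / 0.3761 = 2.409 d
  layer 3 (karst limestone): t_3 = 13.3 × 0.03 / 0.3761 = 1.061 d
Total t = Σ t_i = 5.378 days.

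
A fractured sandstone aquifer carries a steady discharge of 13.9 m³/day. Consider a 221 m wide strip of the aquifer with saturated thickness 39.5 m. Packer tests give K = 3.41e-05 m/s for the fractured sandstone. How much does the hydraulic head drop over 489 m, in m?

0.264

Convert K: 3.41e-05 m/s × 86400 = 2.946 m/day.
Cross-sectional area A = 221 × 39.5 = 8730 m².
From Q = K·A·i, i = Q / (K·A) = 13.9 / (2.946 × 8730) = 0.0005405.
Head loss Δh = i · L = 0.0005405 × 489 = 0.2643 m.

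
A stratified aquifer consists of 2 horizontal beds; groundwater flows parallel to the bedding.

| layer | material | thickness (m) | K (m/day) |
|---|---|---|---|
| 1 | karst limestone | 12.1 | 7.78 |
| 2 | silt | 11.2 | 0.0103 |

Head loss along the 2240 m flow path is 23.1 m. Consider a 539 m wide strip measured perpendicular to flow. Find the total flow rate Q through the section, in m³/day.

524

Flow is parallel to layering, so each bed carries its own Darcy discharge and the transmissivities add.
Σ(K_i·b_i) = 7.78×12.1 + 0.0103×11.2 = 94.25 m²/day.
Hydraulic gradient i = Δh / L = 23.1 / 2240 = 0.01031.
Q = Σ(K_i·b_i) · W · i = 94.25 × 539 × 0.01031 = 523.9 m³/day.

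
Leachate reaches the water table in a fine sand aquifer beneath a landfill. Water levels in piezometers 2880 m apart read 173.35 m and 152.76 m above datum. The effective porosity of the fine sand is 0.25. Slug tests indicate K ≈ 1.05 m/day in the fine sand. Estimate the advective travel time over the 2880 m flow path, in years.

Hydraulic gradient i = (173.35 − 152.76) / 2880 = 20.59 / 2880 = 0.007149.
Darcy flux q = K · i = 1.050 × 0.007149 = 0.007507 m/day.
Seepage velocity v = q / n_e = 0.007507 / 0.25 = 0.03003 m/day.
Travel time t = L / v = 2880 / 0.03003 = 95913 days = 262.6 years.

263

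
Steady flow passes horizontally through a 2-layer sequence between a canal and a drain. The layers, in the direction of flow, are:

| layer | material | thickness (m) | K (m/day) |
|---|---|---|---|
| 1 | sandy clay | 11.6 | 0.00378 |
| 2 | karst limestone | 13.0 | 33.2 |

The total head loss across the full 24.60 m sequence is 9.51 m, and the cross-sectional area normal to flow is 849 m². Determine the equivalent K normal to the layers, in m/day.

0.00802

Flow is perpendicular to layering, so the layers act in series and the equivalent K is the thickness-weighted harmonic mean.
Total thickness L = 11.6 + 13.0 = 24.60 m.
Σ(b_i/K_i) = 11.6/0.00378 + 13.0/33.2 = 3069 d.
K_eq = L / Σ(b_i/K_i) = 24.60 / 3069 = 0.008015 m/day.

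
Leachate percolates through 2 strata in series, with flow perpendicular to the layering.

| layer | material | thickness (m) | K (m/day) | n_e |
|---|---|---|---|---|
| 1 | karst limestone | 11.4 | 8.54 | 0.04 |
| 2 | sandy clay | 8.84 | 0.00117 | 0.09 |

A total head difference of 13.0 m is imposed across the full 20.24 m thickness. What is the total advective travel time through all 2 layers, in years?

1.99

With flow normal to the layers, continuity requires the same specific discharge q through every layer.
Σ(b_i/K_i) = 11.4/8.54 + 8.84/0.00117 = 7557 d.
q = Δh / Σ(b_i/K_i) = 13.0 / 7557 = 0.001720 m/day.
In each layer the seepage velocity is v_i = q/n_i, so the layer transit time is t_i = b_i·n_i / q:
  layer 1 (karst limestone): t_1 = 11.4 × 0.04 / 0.001720 = 265.1 d
  layer 2 (sandy clay): t_2 = 8.84 × 0.09 / 0.001720 = 462.5 d
Total t = Σ t_i = 727.6 days = 1.992 years.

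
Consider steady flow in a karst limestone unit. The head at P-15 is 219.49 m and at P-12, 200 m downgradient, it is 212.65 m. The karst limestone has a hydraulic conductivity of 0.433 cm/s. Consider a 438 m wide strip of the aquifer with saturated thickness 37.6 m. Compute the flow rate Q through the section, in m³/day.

Convert K: 0.433 cm/s × 864 = 374.1 m/day.
Cross-sectional area A = 438 × 37.6 = 16469 m².
Hydraulic gradient i = (219.49 − 212.65) / 200 = 6.84 / 200 = 0.03420.
Darcy's law: Q = K · A · i = 374.1 × 16469 × 0.03420 = 2.107e+05 m³/day.

211000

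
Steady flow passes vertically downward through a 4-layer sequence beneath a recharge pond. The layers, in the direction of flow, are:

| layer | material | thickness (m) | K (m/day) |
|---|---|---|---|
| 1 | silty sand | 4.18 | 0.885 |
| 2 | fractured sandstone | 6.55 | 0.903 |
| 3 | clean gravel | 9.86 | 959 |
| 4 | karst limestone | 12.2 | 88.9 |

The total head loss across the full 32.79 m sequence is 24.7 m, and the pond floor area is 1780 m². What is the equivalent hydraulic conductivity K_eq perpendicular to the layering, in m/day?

Flow is perpendicular to layering, so the layers act in series and the equivalent K is the thickness-weighted harmonic mean.
Total thickness L = 4.18 + 6.55 + 9.86 + 12.2 = 32.79 m.
Σ(b_i/K_i) = 4.18/0.885 + 6.55/0.903 + 9.86/959 + 12.2/88.9 = 12.12 d.
K_eq = L / Σ(b_i/K_i) = 32.79 / 12.12 = 2.704 m/day.

2.70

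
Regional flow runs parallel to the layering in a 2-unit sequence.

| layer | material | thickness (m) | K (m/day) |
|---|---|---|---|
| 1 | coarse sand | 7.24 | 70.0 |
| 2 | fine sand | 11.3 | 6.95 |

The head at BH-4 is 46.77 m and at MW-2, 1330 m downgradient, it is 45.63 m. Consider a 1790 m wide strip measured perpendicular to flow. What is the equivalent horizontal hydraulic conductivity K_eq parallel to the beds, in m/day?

31.6

Flow is parallel to layering, so each bed carries its own Darcy discharge and the transmissivities add.
Σ(K_i·b_i) = 70.0×7.24 + 6.95×11.3 = 585.3 m²/day.
Total thickness b = 18.54 m, so K_eq = Σ(K_i·b_i)/b = 31.57 m/day.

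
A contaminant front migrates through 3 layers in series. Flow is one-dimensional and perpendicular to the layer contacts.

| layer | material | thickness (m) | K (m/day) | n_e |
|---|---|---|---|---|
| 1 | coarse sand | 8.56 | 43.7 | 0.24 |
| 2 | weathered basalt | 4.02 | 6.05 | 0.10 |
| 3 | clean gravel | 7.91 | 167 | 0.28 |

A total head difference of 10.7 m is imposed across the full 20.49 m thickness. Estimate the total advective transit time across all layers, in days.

0.396

With flow normal to the layers, continuity requires the same specific discharge q through every layer.
Σ(b_i/K_i) = 8.56/43.7 + 4.02/6.05 + 7.91/167 = 0.9077 d.
q = Δh / Σ(b_i/K_i) = 10.7 / 0.9077 = 11.79 m/day.
In each layer the seepage velocity is v_i = q/n_i, so the layer transit time is t_i = b_i·n_i / q:
  layer 1 (coarse sand): t_1 = 8.56 × 0.24 / 11.79 = 0.1743 d
  layer 2 (weathered basalt): t_2 = 4.02 × 0.10 / 11.79 = 0.03410 d
  layer 3 (clean gravel): t_3 = 7.91 × 0.28 / 11.79 = 0.1879 d
Total t = Σ t_i = 0.3963 days.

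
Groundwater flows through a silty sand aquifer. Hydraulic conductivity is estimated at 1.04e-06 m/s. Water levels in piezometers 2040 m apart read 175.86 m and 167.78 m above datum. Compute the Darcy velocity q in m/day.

Convert K: 1.04e-06 m/s × 86400 = 0.08986 m/day.
Hydraulic gradient i = (175.86 − 167.78) / 2040 = 8.08 / 2040 = 0.003961.
Specific discharge q = K · i = 0.08986 × 0.003961 = 0.0003559 m/day.

0.000356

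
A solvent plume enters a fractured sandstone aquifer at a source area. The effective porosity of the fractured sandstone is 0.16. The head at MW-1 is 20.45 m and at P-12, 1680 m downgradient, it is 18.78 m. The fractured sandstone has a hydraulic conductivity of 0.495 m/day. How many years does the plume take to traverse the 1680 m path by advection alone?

Hydraulic gradient i = (20.45 − 18.78) / 1680 = 1.67 / 1680 = 0.0009940.
Darcy flux q = K · i = 0.4950 × 0.0009940 = 0.0004921 m/day.
Seepage velocity v = q / n_e = 0.0004921 / 0.16 = 0.003075 m/day.
Travel time t = L / v = 1680 / 0.003075 = 5.463e+05 days = 1496 years.

1500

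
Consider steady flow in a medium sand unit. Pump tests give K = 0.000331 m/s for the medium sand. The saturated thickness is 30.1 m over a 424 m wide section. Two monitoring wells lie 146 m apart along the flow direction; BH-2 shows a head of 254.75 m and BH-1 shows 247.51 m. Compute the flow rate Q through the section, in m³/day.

Convert K: 0.000331 m/s × 86400 = 28.60 m/day.
Cross-sectional area A = 424 × 30.1 = 12762 m².
Hydraulic gradient i = (254.75 − 247.51) / 146 = 7.24 / 146 = 0.04959.
Darcy's law: Q = K · A · i = 28.60 × 12762 × 0.04959 = 18099 m³/day.

18100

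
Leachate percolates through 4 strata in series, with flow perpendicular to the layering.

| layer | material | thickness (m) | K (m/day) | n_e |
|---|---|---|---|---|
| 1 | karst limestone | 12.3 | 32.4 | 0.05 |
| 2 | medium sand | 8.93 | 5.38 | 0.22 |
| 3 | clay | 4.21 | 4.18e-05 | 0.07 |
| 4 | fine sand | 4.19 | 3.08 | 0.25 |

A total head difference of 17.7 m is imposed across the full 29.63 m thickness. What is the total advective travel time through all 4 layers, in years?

With flow normal to the layers, continuity requires the same specific discharge q through every layer.
Σ(b_i/K_i) = 12.3/32.4 + 8.93/5.38 + 4.21/4.18e-05 + 4.19/3.08 = 1.007e+05 d.
q = Δh / Σ(b_i/K_i) = 17.7 / 1.007e+05 = 0.0001757 m/day.
In each layer the seepage velocity is v_i = q/n_i, so the layer transit time is t_i = b_i·n_i / q:
  layer 1 (karst limestone): t_1 = 12.3 × 0.05 / 0.0001757 = 3500 d
  layer 2 (medium sand): t_2 = 8.93 × 0.22 / 0.0001757 = 11179 d
  layer 3 (clay): t_3 = 4.21 × 0.07 / 0.0001757 = 1677 d
  layer 4 (fine sand): t_4 = 4.19 × 0.25 / 0.0001757 = 5961 d
Total t = Σ t_i = 22317 days = 61.10 years.

61.1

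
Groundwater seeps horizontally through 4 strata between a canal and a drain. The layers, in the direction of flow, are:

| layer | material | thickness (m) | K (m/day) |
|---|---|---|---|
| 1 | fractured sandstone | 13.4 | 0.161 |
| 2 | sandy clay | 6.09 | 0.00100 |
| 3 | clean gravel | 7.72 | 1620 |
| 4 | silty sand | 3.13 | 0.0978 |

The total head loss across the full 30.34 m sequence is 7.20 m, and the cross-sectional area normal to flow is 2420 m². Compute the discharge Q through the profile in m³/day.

2.81

Flow is perpendicular to layering, so the layers act in series and the equivalent K is the thickness-weighted harmonic mean.
Total thickness L = 13.4 + 6.09 + 7.72 + 3.13 = 30.34 m.
Σ(b_i/K_i) = 13.4/0.161 + 6.09/0.00100 + 7.72/1620 + 3.13/0.0978 = 6205 d.
K_eq = L / Σ(b_i/K_i) = 30.34 / 6205 = 0.004889 m/day.
Q = K_eq · A · (Δh/L) = 0.004889 × 2420 × (7.20/30.34) = 2.808 m³/day.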